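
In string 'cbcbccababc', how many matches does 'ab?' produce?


Pattern 'ab?' matches 'a' optionally followed by 'b'.
String: 'cbcbccababc'
Scanning left to right for 'a' then checking next char:
  Match 1: 'ab' (a followed by b)
  Match 2: 'ab' (a followed by b)
Total matches: 2

2


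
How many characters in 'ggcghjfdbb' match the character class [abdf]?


Character class [abdf] matches any of: {a, b, d, f}
Scanning string 'ggcghjfdbb' character by character:
  pos 0: 'g' -> no
  pos 1: 'g' -> no
  pos 2: 'c' -> no
  pos 3: 'g' -> no
  pos 4: 'h' -> no
  pos 5: 'j' -> no
  pos 6: 'f' -> MATCH
  pos 7: 'd' -> MATCH
  pos 8: 'b' -> MATCH
  pos 9: 'b' -> MATCH
Total matches: 4

4


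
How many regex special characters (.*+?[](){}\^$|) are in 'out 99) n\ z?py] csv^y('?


Regex special characters are: . * + ? [ ] ( ) { } \ ^ $ |
Scanning 'out 99) n\ z?py] csv^y(':
  pos 6: ')' -> SPECIAL
  pos 9: '\' -> SPECIAL
  pos 12: '?' -> SPECIAL
  pos 15: ']' -> SPECIAL
  pos 20: '^' -> SPECIAL
  pos 22: '(' -> SPECIAL
Special chars found: [')', '\\', '?', ']', '^', '(']
Total: 6

6


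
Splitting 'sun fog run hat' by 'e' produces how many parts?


Splitting by 'e' breaks the string at each occurrence of the separator.
Text: 'sun fog run hat'
Parts after split:
  Part 1: 'sun fog run hat'
Total parts: 1

1


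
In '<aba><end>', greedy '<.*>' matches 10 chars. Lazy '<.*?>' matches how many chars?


Greedy '<.*>' tries to match as MUCH as possible.
Lazy '<.*?>' tries to match as LITTLE as possible.

String: '<aba><end>'
Greedy '<.*>' starts at first '<' and extends to the LAST '>': '<aba><end>' (10 chars)
Lazy '<.*?>' starts at first '<' and stops at the FIRST '>': '<aba>' (5 chars)

5


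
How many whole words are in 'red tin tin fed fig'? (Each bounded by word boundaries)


Word boundaries (\b) mark the start/end of each word.
Text: 'red tin tin fed fig'
Splitting by whitespace:
  Word 1: 'red'
  Word 2: 'tin'
  Word 3: 'tin'
  Word 4: 'fed'
  Word 5: 'fig'
Total whole words: 5

5


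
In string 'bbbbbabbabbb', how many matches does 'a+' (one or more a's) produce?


Pattern 'a+' matches one or more consecutive a's.
String: 'bbbbbabbabbb'
Scanning for runs of a:
  Match 1: 'a' (length 1)
  Match 2: 'a' (length 1)
Total matches: 2

2


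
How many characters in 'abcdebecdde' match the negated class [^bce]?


Negated class [^bce] matches any char NOT in {b, c, e}
Scanning 'abcdebecdde':
  pos 0: 'a' -> MATCH
  pos 1: 'b' -> no (excluded)
  pos 2: 'c' -> no (excluded)
  pos 3: 'd' -> MATCH
  pos 4: 'e' -> no (excluded)
  pos 5: 'b' -> no (excluded)
  pos 6: 'e' -> no (excluded)
  pos 7: 'c' -> no (excluded)
  pos 8: 'd' -> MATCH
  pos 9: 'd' -> MATCH
  pos 10: 'e' -> no (excluded)
Total matches: 4

4


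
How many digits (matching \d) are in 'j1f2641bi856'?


\d matches any digit 0-9.
Scanning 'j1f2641bi856':
  pos 1: '1' -> DIGIT
  pos 3: '2' -> DIGIT
  pos 4: '6' -> DIGIT
  pos 5: '4' -> DIGIT
  pos 6: '1' -> DIGIT
  pos 9: '8' -> DIGIT
  pos 10: '5' -> DIGIT
  pos 11: '6' -> DIGIT
Digits found: ['1', '2', '6', '4', '1', '8', '5', '6']
Total: 8

8


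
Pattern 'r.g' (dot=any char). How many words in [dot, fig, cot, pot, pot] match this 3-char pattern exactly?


Pattern 'r.g' means: starts with 'r', any single char, ends with 'g'.
Checking each word (must be exactly 3 chars):
  'dot' (len=3): no
  'fig' (len=3): no
  'cot' (len=3): no
  'pot' (len=3): no
  'pot' (len=3): no
Matching words: []
Total: 0

0


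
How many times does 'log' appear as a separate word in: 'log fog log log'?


Scanning each word for exact match 'log':
  Word 1: 'log' -> MATCH
  Word 2: 'fog' -> no
  Word 3: 'log' -> MATCH
  Word 4: 'log' -> MATCH
Total matches: 3

3


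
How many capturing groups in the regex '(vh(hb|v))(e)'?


To count capturing groups, count each '(' that starts a group.
Pattern: '(vh(hb|v))(e)'
Walking through the pattern:
  Position 0: '(' -> group #1
  Position 3: '(' -> group #2
  Position 10: '(' -> group #3
Total capturing groups: 3

3


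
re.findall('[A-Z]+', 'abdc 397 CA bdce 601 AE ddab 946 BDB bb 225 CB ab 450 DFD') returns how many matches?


Pattern '[A-Z]+' finds one or more uppercase letters.
Text: 'abdc 397 CA bdce 601 AE ddab 946 BDB bb 225 CB ab 450 DFD'
Scanning for matches:
  Match 1: 'CA'
  Match 2: 'AE'
  Match 3: 'BDB'
  Match 4: 'CB'
  Match 5: 'DFD'
Total matches: 5

5


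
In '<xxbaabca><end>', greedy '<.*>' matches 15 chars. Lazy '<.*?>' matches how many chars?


Greedy '<.*>' tries to match as MUCH as possible.
Lazy '<.*?>' tries to match as LITTLE as possible.

String: '<xxbaabca><end>'
Greedy '<.*>' starts at first '<' and extends to the LAST '>': '<xxbaabca><end>' (15 chars)
Lazy '<.*?>' starts at first '<' and stops at the FIRST '>': '<xxbaabca>' (10 chars)

10


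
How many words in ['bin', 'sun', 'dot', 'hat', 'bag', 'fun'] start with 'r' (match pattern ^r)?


Pattern ^r anchors to start of word. Check which words begin with 'r':
  'bin' -> no
  'sun' -> no
  'dot' -> no
  'hat' -> no
  'bag' -> no
  'fun' -> no
Matching words: []
Count: 0

0


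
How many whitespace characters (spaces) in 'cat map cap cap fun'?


\s matches whitespace characters (spaces, tabs, etc.).
Text: 'cat map cap cap fun'
This text has 5 words separated by spaces.
Number of spaces = number of words - 1 = 5 - 1 = 4

4


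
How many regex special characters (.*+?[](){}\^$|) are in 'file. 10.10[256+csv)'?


Regex special characters are: . * + ? [ ] ( ) { } \ ^ $ |
Scanning 'file. 10.10[256+csv)':
  pos 4: '.' -> SPECIAL
  pos 8: '.' -> SPECIAL
  pos 11: '[' -> SPECIAL
  pos 15: '+' -> SPECIAL
  pos 19: ')' -> SPECIAL
Special chars found: ['.', '.', '[', '+', ')']
Total: 5

5


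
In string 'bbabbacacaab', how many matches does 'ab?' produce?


Pattern 'ab?' matches 'a' optionally followed by 'b'.
String: 'bbabbacacaab'
Scanning left to right for 'a' then checking next char:
  Match 1: 'ab' (a followed by b)
  Match 2: 'a' (a not followed by b)
  Match 3: 'a' (a not followed by b)
  Match 4: 'a' (a not followed by b)
  Match 5: 'ab' (a followed by b)
Total matches: 5

5


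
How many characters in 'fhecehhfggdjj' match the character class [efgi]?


Character class [efgi] matches any of: {e, f, g, i}
Scanning string 'fhecehhfggdjj' character by character:
  pos 0: 'f' -> MATCH
  pos 1: 'h' -> no
  pos 2: 'e' -> MATCH
  pos 3: 'c' -> no
  pos 4: 'e' -> MATCH
  pos 5: 'h' -> no
  pos 6: 'h' -> no
  pos 7: 'f' -> MATCH
  pos 8: 'g' -> MATCH
  pos 9: 'g' -> MATCH
  pos 10: 'd' -> no
  pos 11: 'j' -> no
  pos 12: 'j' -> no
Total matches: 6

6


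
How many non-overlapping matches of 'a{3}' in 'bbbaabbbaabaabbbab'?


Pattern 'a{3}' matches exactly 3 consecutive a's (greedy, non-overlapping).
String: 'bbbaabbbaabaabbbab'
Scanning for runs of a's:
  Run at pos 3: 'aa' (length 2) -> 0 match(es)
  Run at pos 8: 'aa' (length 2) -> 0 match(es)
  Run at pos 11: 'aa' (length 2) -> 0 match(es)
  Run at pos 16: 'a' (length 1) -> 0 match(es)
Matches found: []
Total: 0

0


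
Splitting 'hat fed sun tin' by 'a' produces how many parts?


Splitting by 'a' breaks the string at each occurrence of the separator.
Text: 'hat fed sun tin'
Parts after split:
  Part 1: 'h'
  Part 2: 't fed sun tin'
Total parts: 2

2


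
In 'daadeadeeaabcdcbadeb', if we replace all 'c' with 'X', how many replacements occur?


re.sub('c', 'X', text) replaces every occurrence of 'c' with 'X'.
Text: 'daadeadeeaabcdcbadeb'
Scanning for 'c':
  pos 12: 'c' -> replacement #1
  pos 14: 'c' -> replacement #2
Total replacements: 2

2


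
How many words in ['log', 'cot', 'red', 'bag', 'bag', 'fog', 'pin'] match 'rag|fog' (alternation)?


Alternation 'rag|fog' matches either 'rag' or 'fog'.
Checking each word:
  'log' -> no
  'cot' -> no
  'red' -> no
  'bag' -> no
  'bag' -> no
  'fog' -> MATCH
  'pin' -> no
Matches: ['fog']
Count: 1

1


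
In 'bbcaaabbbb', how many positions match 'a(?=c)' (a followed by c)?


Lookahead 'a(?=c)' matches 'a' only when followed by 'c'.
String: 'bbcaaabbbb'
Checking each position where char is 'a':
  pos 3: 'a' -> no (next='a')
  pos 4: 'a' -> no (next='a')
  pos 5: 'a' -> no (next='b')
Matching positions: []
Count: 0

0


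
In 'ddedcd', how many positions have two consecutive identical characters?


Looking for consecutive identical characters in 'ddedcd':
  pos 0-1: 'd' vs 'd' -> MATCH ('dd')
  pos 1-2: 'd' vs 'e' -> different
  pos 2-3: 'e' vs 'd' -> different
  pos 3-4: 'd' vs 'c' -> different
  pos 4-5: 'c' vs 'd' -> different
Consecutive identical pairs: ['dd']
Count: 1

1


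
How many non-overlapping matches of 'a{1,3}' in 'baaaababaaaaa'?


Pattern 'a{1,3}' matches between 1 and 3 consecutive a's (greedy).
String: 'baaaababaaaaa'
Finding runs of a's and applying greedy matching:
  Run at pos 1: 'aaaa' (length 4)
  Run at pos 6: 'a' (length 1)
  Run at pos 8: 'aaaaa' (length 5)
Matches: ['aaa', 'a', 'a', 'aaa', 'aa']
Count: 5

5


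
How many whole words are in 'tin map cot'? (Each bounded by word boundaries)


Word boundaries (\b) mark the start/end of each word.
Text: 'tin map cot'
Splitting by whitespace:
  Word 1: 'tin'
  Word 2: 'map'
  Word 3: 'cot'
Total whole words: 3

3


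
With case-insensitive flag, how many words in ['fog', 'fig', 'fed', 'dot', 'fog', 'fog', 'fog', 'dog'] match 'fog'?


Case-insensitive matching: compare each word's lowercase form to 'fog'.
  'fog' -> lower='fog' -> MATCH
  'fig' -> lower='fig' -> no
  'fed' -> lower='fed' -> no
  'dot' -> lower='dot' -> no
  'fog' -> lower='fog' -> MATCH
  'fog' -> lower='fog' -> MATCH
  'fog' -> lower='fog' -> MATCH
  'dog' -> lower='dog' -> no
Matches: ['fog', 'fog', 'fog', 'fog']
Count: 4

4


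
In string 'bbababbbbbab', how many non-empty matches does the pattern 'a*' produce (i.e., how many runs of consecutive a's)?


Pattern 'a*' matches zero or more a's. We want non-empty runs of consecutive a's.
String: 'bbababbbbbab'
Walking through the string to find runs of a's:
  Run 1: positions 2-2 -> 'a'
  Run 2: positions 4-4 -> 'a'
  Run 3: positions 10-10 -> 'a'
Non-empty runs found: ['a', 'a', 'a']
Count: 3

3


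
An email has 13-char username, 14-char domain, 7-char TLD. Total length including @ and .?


An email address has format: username@domain.tld
Username length: 13
'@' character: 1
Domain length: 14
'.' character: 1
TLD length: 7
Total = 13 + 1 + 14 + 1 + 7 = 36

36


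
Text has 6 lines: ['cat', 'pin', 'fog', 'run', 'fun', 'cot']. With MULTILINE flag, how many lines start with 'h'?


With MULTILINE flag, ^ matches the start of each line.
Lines: ['cat', 'pin', 'fog', 'run', 'fun', 'cot']
Checking which lines start with 'h':
  Line 1: 'cat' -> no
  Line 2: 'pin' -> no
  Line 3: 'fog' -> no
  Line 4: 'run' -> no
  Line 5: 'fun' -> no
  Line 6: 'cot' -> no
Matching lines: []
Count: 0

0


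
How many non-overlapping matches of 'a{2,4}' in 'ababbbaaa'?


Pattern 'a{2,4}' matches between 2 and 4 consecutive a's (greedy).
String: 'ababbbaaa'
Finding runs of a's and applying greedy matching:
  Run at pos 0: 'a' (length 1)
  Run at pos 2: 'a' (length 1)
  Run at pos 6: 'aaa' (length 3)
Matches: ['aaa']
Count: 1

1


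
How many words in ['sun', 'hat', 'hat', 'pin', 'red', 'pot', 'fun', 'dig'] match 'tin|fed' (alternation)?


Alternation 'tin|fed' matches either 'tin' or 'fed'.
Checking each word:
  'sun' -> no
  'hat' -> no
  'hat' -> no
  'pin' -> no
  'red' -> no
  'pot' -> no
  'fun' -> no
  'dig' -> no
Matches: []
Count: 0

0


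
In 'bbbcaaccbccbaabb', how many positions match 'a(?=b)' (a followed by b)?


Lookahead 'a(?=b)' matches 'a' only when followed by 'b'.
String: 'bbbcaaccbccbaabb'
Checking each position where char is 'a':
  pos 4: 'a' -> no (next='a')
  pos 5: 'a' -> no (next='c')
  pos 12: 'a' -> no (next='a')
  pos 13: 'a' -> MATCH (next='b')
Matching positions: [13]
Count: 1

1


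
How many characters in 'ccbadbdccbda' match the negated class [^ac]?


Negated class [^ac] matches any char NOT in {a, c}
Scanning 'ccbadbdccbda':
  pos 0: 'c' -> no (excluded)
  pos 1: 'c' -> no (excluded)
  pos 2: 'b' -> MATCH
  pos 3: 'a' -> no (excluded)
  pos 4: 'd' -> MATCH
  pos 5: 'b' -> MATCH
  pos 6: 'd' -> MATCH
  pos 7: 'c' -> no (excluded)
  pos 8: 'c' -> no (excluded)
  pos 9: 'b' -> MATCH
  pos 10: 'd' -> MATCH
  pos 11: 'a' -> no (excluded)
Total matches: 6

6


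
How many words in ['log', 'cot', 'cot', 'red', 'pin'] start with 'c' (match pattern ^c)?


Pattern ^c anchors to start of word. Check which words begin with 'c':
  'log' -> no
  'cot' -> MATCH (starts with 'c')
  'cot' -> MATCH (starts with 'c')
  'red' -> no
  'pin' -> no
Matching words: ['cot', 'cot']
Count: 2

2


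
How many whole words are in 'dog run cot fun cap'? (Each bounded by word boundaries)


Word boundaries (\b) mark the start/end of each word.
Text: 'dog run cot fun cap'
Splitting by whitespace:
  Word 1: 'dog'
  Word 2: 'run'
  Word 3: 'cot'
  Word 4: 'fun'
  Word 5: 'cap'
Total whole words: 5

5


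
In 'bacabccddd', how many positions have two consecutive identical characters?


Looking for consecutive identical characters in 'bacabccddd':
  pos 0-1: 'b' vs 'a' -> different
  pos 1-2: 'a' vs 'c' -> different
  pos 2-3: 'c' vs 'a' -> different
  pos 3-4: 'a' vs 'b' -> different
  pos 4-5: 'b' vs 'c' -> different
  pos 5-6: 'c' vs 'c' -> MATCH ('cc')
  pos 6-7: 'c' vs 'd' -> different
  pos 7-8: 'd' vs 'd' -> MATCH ('dd')
  pos 8-9: 'd' vs 'd' -> MATCH ('dd')
Consecutive identical pairs: ['cc', 'dd', 'dd']
Count: 3

3


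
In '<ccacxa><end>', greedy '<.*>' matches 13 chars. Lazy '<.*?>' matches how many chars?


Greedy '<.*>' tries to match as MUCH as possible.
Lazy '<.*?>' tries to match as LITTLE as possible.

String: '<ccacxa><end>'
Greedy '<.*>' starts at first '<' and extends to the LAST '>': '<ccacxa><end>' (13 chars)
Lazy '<.*?>' starts at first '<' and stops at the FIRST '>': '<ccacxa>' (8 chars)

8


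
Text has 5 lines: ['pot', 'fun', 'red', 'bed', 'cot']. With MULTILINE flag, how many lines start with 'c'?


With MULTILINE flag, ^ matches the start of each line.
Lines: ['pot', 'fun', 'red', 'bed', 'cot']
Checking which lines start with 'c':
  Line 1: 'pot' -> no
  Line 2: 'fun' -> no
  Line 3: 'red' -> no
  Line 4: 'bed' -> no
  Line 5: 'cot' -> MATCH
Matching lines: ['cot']
Count: 1

1


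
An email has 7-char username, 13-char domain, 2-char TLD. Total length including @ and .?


An email address has format: username@domain.tld
Username length: 7
'@' character: 1
Domain length: 13
'.' character: 1
TLD length: 2
Total = 7 + 1 + 13 + 1 + 2 = 24

24


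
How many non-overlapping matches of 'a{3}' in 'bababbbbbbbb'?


Pattern 'a{3}' matches exactly 3 consecutive a's (greedy, non-overlapping).
String: 'bababbbbbbbb'
Scanning for runs of a's:
  Run at pos 1: 'a' (length 1) -> 0 match(es)
  Run at pos 3: 'a' (length 1) -> 0 match(es)
Matches found: []
Total: 0

0


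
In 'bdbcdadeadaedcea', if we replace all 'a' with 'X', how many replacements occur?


re.sub('a', 'X', text) replaces every occurrence of 'a' with 'X'.
Text: 'bdbcdadeadaedcea'
Scanning for 'a':
  pos 5: 'a' -> replacement #1
  pos 8: 'a' -> replacement #2
  pos 10: 'a' -> replacement #3
  pos 15: 'a' -> replacement #4
Total replacements: 4

4


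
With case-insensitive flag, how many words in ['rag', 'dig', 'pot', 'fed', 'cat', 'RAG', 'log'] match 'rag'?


Case-insensitive matching: compare each word's lowercase form to 'rag'.
  'rag' -> lower='rag' -> MATCH
  'dig' -> lower='dig' -> no
  'pot' -> lower='pot' -> no
  'fed' -> lower='fed' -> no
  'cat' -> lower='cat' -> no
  'RAG' -> lower='rag' -> MATCH
  'log' -> lower='log' -> no
Matches: ['rag', 'RAG']
Count: 2

2


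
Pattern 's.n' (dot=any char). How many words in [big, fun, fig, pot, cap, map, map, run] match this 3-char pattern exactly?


Pattern 's.n' means: starts with 's', any single char, ends with 'n'.
Checking each word (must be exactly 3 chars):
  'big' (len=3): no
  'fun' (len=3): no
  'fig' (len=3): no
  'pot' (len=3): no
  'cap' (len=3): no
  'map' (len=3): no
  'map' (len=3): no
  'run' (len=3): no
Matching words: []
Total: 0

0


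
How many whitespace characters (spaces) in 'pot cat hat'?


\s matches whitespace characters (spaces, tabs, etc.).
Text: 'pot cat hat'
This text has 3 words separated by spaces.
Number of spaces = number of words - 1 = 3 - 1 = 2

2


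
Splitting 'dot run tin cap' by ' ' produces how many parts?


Splitting by ' ' breaks the string at each occurrence of the separator.
Text: 'dot run tin cap'
Parts after split:
  Part 1: 'dot'
  Part 2: 'run'
  Part 3: 'tin'
  Part 4: 'cap'
Total parts: 4

4


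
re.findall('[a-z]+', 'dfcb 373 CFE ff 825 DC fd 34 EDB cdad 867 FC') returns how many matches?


Pattern '[a-z]+' finds one or more lowercase letters.
Text: 'dfcb 373 CFE ff 825 DC fd 34 EDB cdad 867 FC'
Scanning for matches:
  Match 1: 'dfcb'
  Match 2: 'ff'
  Match 3: 'fd'
  Match 4: 'cdad'
Total matches: 4

4


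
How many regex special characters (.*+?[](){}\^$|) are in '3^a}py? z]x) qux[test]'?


Regex special characters are: . * + ? [ ] ( ) { } \ ^ $ |
Scanning '3^a}py? z]x) qux[test]':
  pos 1: '^' -> SPECIAL
  pos 3: '}' -> SPECIAL
  pos 6: '?' -> SPECIAL
  pos 9: ']' -> SPECIAL
  pos 11: ')' -> SPECIAL
  pos 16: '[' -> SPECIAL
  pos 21: ']' -> SPECIAL
Special chars found: ['^', '}', '?', ']', ')', '[', ']']
Total: 7

7


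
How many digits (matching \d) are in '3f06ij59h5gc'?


\d matches any digit 0-9.
Scanning '3f06ij59h5gc':
  pos 0: '3' -> DIGIT
  pos 2: '0' -> DIGIT
  pos 3: '6' -> DIGIT
  pos 6: '5' -> DIGIT
  pos 7: '9' -> DIGIT
  pos 9: '5' -> DIGIT
Digits found: ['3', '0', '6', '5', '9', '5']
Total: 6

6


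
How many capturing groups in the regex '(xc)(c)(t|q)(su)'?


To count capturing groups, count each '(' that starts a group.
Pattern: '(xc)(c)(t|q)(su)'
Walking through the pattern:
  Position 0: '(' -> group #1
  Position 4: '(' -> group #2
  Position 7: '(' -> group #3
  Position 12: '(' -> group #4
Total capturing groups: 4

4


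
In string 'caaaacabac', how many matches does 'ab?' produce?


Pattern 'ab?' matches 'a' optionally followed by 'b'.
String: 'caaaacabac'
Scanning left to right for 'a' then checking next char:
  Match 1: 'a' (a not followed by b)
  Match 2: 'a' (a not followed by b)
  Match 3: 'a' (a not followed by b)
  Match 4: 'a' (a not followed by b)
  Match 5: 'ab' (a followed by b)
  Match 6: 'a' (a not followed by b)
Total matches: 6

6


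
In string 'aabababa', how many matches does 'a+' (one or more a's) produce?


Pattern 'a+' matches one or more consecutive a's.
String: 'aabababa'
Scanning for runs of a:
  Match 1: 'aa' (length 2)
  Match 2: 'a' (length 1)
  Match 3: 'a' (length 1)
  Match 4: 'a' (length 1)
Total matches: 4

4


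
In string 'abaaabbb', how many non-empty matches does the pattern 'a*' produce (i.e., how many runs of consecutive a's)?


Pattern 'a*' matches zero or more a's. We want non-empty runs of consecutive a's.
String: 'abaaabbb'
Walking through the string to find runs of a's:
  Run 1: positions 0-0 -> 'a'
  Run 2: positions 2-4 -> 'aaa'
Non-empty runs found: ['a', 'aaa']
Count: 2

2


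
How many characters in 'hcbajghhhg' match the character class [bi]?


Character class [bi] matches any of: {b, i}
Scanning string 'hcbajghhhg' character by character:
  pos 0: 'h' -> no
  pos 1: 'c' -> no
  pos 2: 'b' -> MATCH
  pos 3: 'a' -> no
  pos 4: 'j' -> no
  pos 5: 'g' -> no
  pos 6: 'h' -> no
  pos 7: 'h' -> no
  pos 8: 'h' -> no
  pos 9: 'g' -> no
Total matches: 1

1


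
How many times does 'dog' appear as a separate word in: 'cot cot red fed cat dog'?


Scanning each word for exact match 'dog':
  Word 1: 'cot' -> no
  Word 2: 'cot' -> no
  Word 3: 'red' -> no
  Word 4: 'fed' -> no
  Word 5: 'cat' -> no
  Word 6: 'dog' -> MATCH
Total matches: 1

1


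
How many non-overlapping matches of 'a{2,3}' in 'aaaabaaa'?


Pattern 'a{2,3}' matches between 2 and 3 consecutive a's (greedy).
String: 'aaaabaaa'
Finding runs of a's and applying greedy matching:
  Run at pos 0: 'aaaa' (length 4)
  Run at pos 5: 'aaa' (length 3)
Matches: ['aaa', 'aaa']
Count: 2

2


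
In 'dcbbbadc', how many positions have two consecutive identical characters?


Looking for consecutive identical characters in 'dcbbbadc':
  pos 0-1: 'd' vs 'c' -> different
  pos 1-2: 'c' vs 'b' -> different
  pos 2-3: 'b' vs 'b' -> MATCH ('bb')
  pos 3-4: 'b' vs 'b' -> MATCH ('bb')
  pos 4-5: 'b' vs 'a' -> different
  pos 5-6: 'a' vs 'd' -> different
  pos 6-7: 'd' vs 'c' -> different
Consecutive identical pairs: ['bb', 'bb']
Count: 2

2


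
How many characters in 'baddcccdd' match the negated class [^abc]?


Negated class [^abc] matches any char NOT in {a, b, c}
Scanning 'baddcccdd':
  pos 0: 'b' -> no (excluded)
  pos 1: 'a' -> no (excluded)
  pos 2: 'd' -> MATCH
  pos 3: 'd' -> MATCH
  pos 4: 'c' -> no (excluded)
  pos 5: 'c' -> no (excluded)
  pos 6: 'c' -> no (excluded)
  pos 7: 'd' -> MATCH
  pos 8: 'd' -> MATCH
Total matches: 4

4


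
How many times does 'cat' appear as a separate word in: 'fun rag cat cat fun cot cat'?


Scanning each word for exact match 'cat':
  Word 1: 'fun' -> no
  Word 2: 'rag' -> no
  Word 3: 'cat' -> MATCH
  Word 4: 'cat' -> MATCH
  Word 5: 'fun' -> no
  Word 6: 'cot' -> no
  Word 7: 'cat' -> MATCH
Total matches: 3

3


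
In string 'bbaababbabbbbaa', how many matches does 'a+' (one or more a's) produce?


Pattern 'a+' matches one or more consecutive a's.
String: 'bbaababbabbbbaa'
Scanning for runs of a:
  Match 1: 'aa' (length 2)
  Match 2: 'a' (length 1)
  Match 3: 'a' (length 1)
  Match 4: 'aa' (length 2)
Total matches: 4

4


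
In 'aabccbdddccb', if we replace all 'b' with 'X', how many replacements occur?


re.sub('b', 'X', text) replaces every occurrence of 'b' with 'X'.
Text: 'aabccbdddccb'
Scanning for 'b':
  pos 2: 'b' -> replacement #1
  pos 5: 'b' -> replacement #2
  pos 11: 'b' -> replacement #3
Total replacements: 3

3


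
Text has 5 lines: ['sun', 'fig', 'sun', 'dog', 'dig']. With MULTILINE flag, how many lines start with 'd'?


With MULTILINE flag, ^ matches the start of each line.
Lines: ['sun', 'fig', 'sun', 'dog', 'dig']
Checking which lines start with 'd':
  Line 1: 'sun' -> no
  Line 2: 'fig' -> no
  Line 3: 'sun' -> no
  Line 4: 'dog' -> MATCH
  Line 5: 'dig' -> MATCH
Matching lines: ['dog', 'dig']
Count: 2

2


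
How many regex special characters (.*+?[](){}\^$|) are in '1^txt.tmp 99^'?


Regex special characters are: . * + ? [ ] ( ) { } \ ^ $ |
Scanning '1^txt.tmp 99^':
  pos 1: '^' -> SPECIAL
  pos 5: '.' -> SPECIAL
  pos 12: '^' -> SPECIAL
Special chars found: ['^', '.', '^']
Total: 3

3


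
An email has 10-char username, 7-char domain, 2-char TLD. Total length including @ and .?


An email address has format: username@domain.tld
Username length: 10
'@' character: 1
Domain length: 7
'.' character: 1
TLD length: 2
Total = 10 + 1 + 7 + 1 + 2 = 21

21


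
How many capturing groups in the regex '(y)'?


To count capturing groups, count each '(' that starts a group.
Pattern: '(y)'
Walking through the pattern:
  Position 0: '(' -> group #1
Total capturing groups: 1

1


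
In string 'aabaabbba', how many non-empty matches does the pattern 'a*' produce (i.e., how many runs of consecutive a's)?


Pattern 'a*' matches zero or more a's. We want non-empty runs of consecutive a's.
String: 'aabaabbba'
Walking through the string to find runs of a's:
  Run 1: positions 0-1 -> 'aa'
  Run 2: positions 3-4 -> 'aa'
  Run 3: positions 8-8 -> 'a'
Non-empty runs found: ['aa', 'aa', 'a']
Count: 3

3


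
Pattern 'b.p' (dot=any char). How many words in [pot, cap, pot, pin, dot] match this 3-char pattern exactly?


Pattern 'b.p' means: starts with 'b', any single char, ends with 'p'.
Checking each word (must be exactly 3 chars):
  'pot' (len=3): no
  'cap' (len=3): no
  'pot' (len=3): no
  'pin' (len=3): no
  'dot' (len=3): no
Matching words: []
Total: 0

0


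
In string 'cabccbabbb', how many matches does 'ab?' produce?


Pattern 'ab?' matches 'a' optionally followed by 'b'.
String: 'cabccbabbb'
Scanning left to right for 'a' then checking next char:
  Match 1: 'ab' (a followed by b)
  Match 2: 'ab' (a followed by b)
Total matches: 2

2


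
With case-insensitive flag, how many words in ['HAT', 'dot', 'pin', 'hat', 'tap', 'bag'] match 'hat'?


Case-insensitive matching: compare each word's lowercase form to 'hat'.
  'HAT' -> lower='hat' -> MATCH
  'dot' -> lower='dot' -> no
  'pin' -> lower='pin' -> no
  'hat' -> lower='hat' -> MATCH
  'tap' -> lower='tap' -> no
  'bag' -> lower='bag' -> no
Matches: ['HAT', 'hat']
Count: 2

2


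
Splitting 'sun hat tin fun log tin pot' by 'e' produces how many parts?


Splitting by 'e' breaks the string at each occurrence of the separator.
Text: 'sun hat tin fun log tin pot'
Parts after split:
  Part 1: 'sun hat tin fun log tin pot'
Total parts: 1

1


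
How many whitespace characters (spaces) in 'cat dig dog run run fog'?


\s matches whitespace characters (spaces, tabs, etc.).
Text: 'cat dig dog run run fog'
This text has 6 words separated by spaces.
Number of spaces = number of words - 1 = 6 - 1 = 5

5


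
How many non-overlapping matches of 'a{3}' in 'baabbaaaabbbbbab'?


Pattern 'a{3}' matches exactly 3 consecutive a's (greedy, non-overlapping).
String: 'baabbaaaabbbbbab'
Scanning for runs of a's:
  Run at pos 1: 'aa' (length 2) -> 0 match(es)
  Run at pos 5: 'aaaa' (length 4) -> 1 match(es)
  Run at pos 14: 'a' (length 1) -> 0 match(es)
Matches found: ['aaa']
Total: 1

1


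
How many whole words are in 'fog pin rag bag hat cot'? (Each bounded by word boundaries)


Word boundaries (\b) mark the start/end of each word.
Text: 'fog pin rag bag hat cot'
Splitting by whitespace:
  Word 1: 'fog'
  Word 2: 'pin'
  Word 3: 'rag'
  Word 4: 'bag'
  Word 5: 'hat'
  Word 6: 'cot'
Total whole words: 6

6


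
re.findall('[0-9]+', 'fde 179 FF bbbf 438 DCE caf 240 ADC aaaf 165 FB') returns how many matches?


Pattern '[0-9]+' finds one or more digits.
Text: 'fde 179 FF bbbf 438 DCE caf 240 ADC aaaf 165 FB'
Scanning for matches:
  Match 1: '179'
  Match 2: '438'
  Match 3: '240'
  Match 4: '165'
Total matches: 4

4


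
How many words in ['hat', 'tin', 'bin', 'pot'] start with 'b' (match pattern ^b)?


Pattern ^b anchors to start of word. Check which words begin with 'b':
  'hat' -> no
  'tin' -> no
  'bin' -> MATCH (starts with 'b')
  'pot' -> no
Matching words: ['bin']
Count: 1

1


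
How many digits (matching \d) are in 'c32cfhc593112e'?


\d matches any digit 0-9.
Scanning 'c32cfhc593112e':
  pos 1: '3' -> DIGIT
  pos 2: '2' -> DIGIT
  pos 7: '5' -> DIGIT
  pos 8: '9' -> DIGIT
  pos 9: '3' -> DIGIT
  pos 10: '1' -> DIGIT
  pos 11: '1' -> DIGIT
  pos 12: '2' -> DIGIT
Digits found: ['3', '2', '5', '9', '3', '1', '1', '2']
Total: 8

8


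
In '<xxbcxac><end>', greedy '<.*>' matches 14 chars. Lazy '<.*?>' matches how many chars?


Greedy '<.*>' tries to match as MUCH as possible.
Lazy '<.*?>' tries to match as LITTLE as possible.

String: '<xxbcxac><end>'
Greedy '<.*>' starts at first '<' and extends to the LAST '>': '<xxbcxac><end>' (14 chars)
Lazy '<.*?>' starts at first '<' and stops at the FIRST '>': '<xxbcxac>' (9 chars)

9


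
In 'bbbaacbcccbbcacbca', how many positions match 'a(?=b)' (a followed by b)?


Lookahead 'a(?=b)' matches 'a' only when followed by 'b'.
String: 'bbbaacbcccbbcacbca'
Checking each position where char is 'a':
  pos 3: 'a' -> no (next='a')
  pos 4: 'a' -> no (next='c')
  pos 13: 'a' -> no (next='c')
Matching positions: []
Count: 0

0


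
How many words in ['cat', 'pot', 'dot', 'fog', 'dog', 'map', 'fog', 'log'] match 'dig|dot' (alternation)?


Alternation 'dig|dot' matches either 'dig' or 'dot'.
Checking each word:
  'cat' -> no
  'pot' -> no
  'dot' -> MATCH
  'fog' -> no
  'dog' -> no
  'map' -> no
  'fog' -> no
  'log' -> no
Matches: ['dot']
Count: 1

1


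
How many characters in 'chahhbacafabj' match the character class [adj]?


Character class [adj] matches any of: {a, d, j}
Scanning string 'chahhbacafabj' character by character:
  pos 0: 'c' -> no
  pos 1: 'h' -> no
  pos 2: 'a' -> MATCH
  pos 3: 'h' -> no
  pos 4: 'h' -> no
  pos 5: 'b' -> no
  pos 6: 'a' -> MATCH
  pos 7: 'c' -> no
  pos 8: 'a' -> MATCH
  pos 9: 'f' -> no
  pos 10: 'a' -> MATCH
  pos 11: 'b' -> no
  pos 12: 'j' -> MATCH
Total matches: 5

5


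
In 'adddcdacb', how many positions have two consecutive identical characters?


Looking for consecutive identical characters in 'adddcdacb':
  pos 0-1: 'a' vs 'd' -> different
  pos 1-2: 'd' vs 'd' -> MATCH ('dd')
  pos 2-3: 'd' vs 'd' -> MATCH ('dd')
  pos 3-4: 'd' vs 'c' -> different
  pos 4-5: 'c' vs 'd' -> different
  pos 5-6: 'd' vs 'a' -> different
  pos 6-7: 'a' vs 'c' -> different
  pos 7-8: 'c' vs 'b' -> different
Consecutive identical pairs: ['dd', 'dd']
Count: 2

2


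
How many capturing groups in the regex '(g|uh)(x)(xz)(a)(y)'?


To count capturing groups, count each '(' that starts a group.
Pattern: '(g|uh)(x)(xz)(a)(y)'
Walking through the pattern:
  Position 0: '(' -> group #1
  Position 6: '(' -> group #2
  Position 9: '(' -> group #3
  Position 13: '(' -> group #4
  Position 16: '(' -> group #5
Total capturing groups: 5

5


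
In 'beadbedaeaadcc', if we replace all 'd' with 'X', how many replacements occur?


re.sub('d', 'X', text) replaces every occurrence of 'd' with 'X'.
Text: 'beadbedaeaadcc'
Scanning for 'd':
  pos 3: 'd' -> replacement #1
  pos 6: 'd' -> replacement #2
  pos 11: 'd' -> replacement #3
Total replacements: 3

3


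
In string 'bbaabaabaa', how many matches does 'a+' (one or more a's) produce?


Pattern 'a+' matches one or more consecutive a's.
String: 'bbaabaabaa'
Scanning for runs of a:
  Match 1: 'aa' (length 2)
  Match 2: 'aa' (length 2)
  Match 3: 'aa' (length 2)
Total matches: 3

3


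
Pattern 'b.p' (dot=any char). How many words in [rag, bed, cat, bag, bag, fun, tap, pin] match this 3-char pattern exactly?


Pattern 'b.p' means: starts with 'b', any single char, ends with 'p'.
Checking each word (must be exactly 3 chars):
  'rag' (len=3): no
  'bed' (len=3): no
  'cat' (len=3): no
  'bag' (len=3): no
  'bag' (len=3): no
  'fun' (len=3): no
  'tap' (len=3): no
  'pin' (len=3): no
Matching words: []
Total: 0

0


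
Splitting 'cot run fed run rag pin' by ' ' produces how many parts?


Splitting by ' ' breaks the string at each occurrence of the separator.
Text: 'cot run fed run rag pin'
Parts after split:
  Part 1: 'cot'
  Part 2: 'run'
  Part 3: 'fed'
  Part 4: 'run'
  Part 5: 'rag'
  Part 6: 'pin'
Total parts: 6

6


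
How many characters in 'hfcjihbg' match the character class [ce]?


Character class [ce] matches any of: {c, e}
Scanning string 'hfcjihbg' character by character:
  pos 0: 'h' -> no
  pos 1: 'f' -> no
  pos 2: 'c' -> MATCH
  pos 3: 'j' -> no
  pos 4: 'i' -> no
  pos 5: 'h' -> no
  pos 6: 'b' -> no
  pos 7: 'g' -> no
Total matches: 1

1


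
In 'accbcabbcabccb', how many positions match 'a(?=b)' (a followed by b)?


Lookahead 'a(?=b)' matches 'a' only when followed by 'b'.
String: 'accbcabbcabccb'
Checking each position where char is 'a':
  pos 0: 'a' -> no (next='c')
  pos 5: 'a' -> MATCH (next='b')
  pos 9: 'a' -> MATCH (next='b')
Matching positions: [5, 9]
Count: 2

2


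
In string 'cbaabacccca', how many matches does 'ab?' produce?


Pattern 'ab?' matches 'a' optionally followed by 'b'.
String: 'cbaabacccca'
Scanning left to right for 'a' then checking next char:
  Match 1: 'a' (a not followed by b)
  Match 2: 'ab' (a followed by b)
  Match 3: 'a' (a not followed by b)
  Match 4: 'a' (a not followed by b)
Total matches: 4

4


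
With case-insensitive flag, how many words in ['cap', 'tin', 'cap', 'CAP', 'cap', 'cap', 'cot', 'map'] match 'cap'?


Case-insensitive matching: compare each word's lowercase form to 'cap'.
  'cap' -> lower='cap' -> MATCH
  'tin' -> lower='tin' -> no
  'cap' -> lower='cap' -> MATCH
  'CAP' -> lower='cap' -> MATCH
  'cap' -> lower='cap' -> MATCH
  'cap' -> lower='cap' -> MATCH
  'cot' -> lower='cot' -> no
  'map' -> lower='map' -> no
Matches: ['cap', 'cap', 'CAP', 'cap', 'cap']
Count: 5

5


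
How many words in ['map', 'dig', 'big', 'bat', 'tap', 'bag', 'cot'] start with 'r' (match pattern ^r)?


Pattern ^r anchors to start of word. Check which words begin with 'r':
  'map' -> no
  'dig' -> no
  'big' -> no
  'bat' -> no
  'tap' -> no
  'bag' -> no
  'cot' -> no
Matching words: []
Count: 0

0


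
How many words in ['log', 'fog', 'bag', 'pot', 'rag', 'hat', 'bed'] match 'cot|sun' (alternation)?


Alternation 'cot|sun' matches either 'cot' or 'sun'.
Checking each word:
  'log' -> no
  'fog' -> no
  'bag' -> no
  'pot' -> no
  'rag' -> no
  'hat' -> no
  'bed' -> no
Matches: []
Count: 0

0


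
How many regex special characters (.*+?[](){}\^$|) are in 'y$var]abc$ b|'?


Regex special characters are: . * + ? [ ] ( ) { } \ ^ $ |
Scanning 'y$var]abc$ b|':
  pos 1: '$' -> SPECIAL
  pos 5: ']' -> SPECIAL
  pos 9: '$' -> SPECIAL
  pos 12: '|' -> SPECIAL
Special chars found: ['$', ']', '$', '|']
Total: 4

4


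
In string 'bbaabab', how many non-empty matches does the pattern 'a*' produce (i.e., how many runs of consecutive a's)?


Pattern 'a*' matches zero or more a's. We want non-empty runs of consecutive a's.
String: 'bbaabab'
Walking through the string to find runs of a's:
  Run 1: positions 2-3 -> 'aa'
  Run 2: positions 5-5 -> 'a'
Non-empty runs found: ['aa', 'a']
Count: 2

2


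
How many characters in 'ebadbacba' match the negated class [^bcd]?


Negated class [^bcd] matches any char NOT in {b, c, d}
Scanning 'ebadbacba':
  pos 0: 'e' -> MATCH
  pos 1: 'b' -> no (excluded)
  pos 2: 'a' -> MATCH
  pos 3: 'd' -> no (excluded)
  pos 4: 'b' -> no (excluded)
  pos 5: 'a' -> MATCH
  pos 6: 'c' -> no (excluded)
  pos 7: 'b' -> no (excluded)
  pos 8: 'a' -> MATCH
Total matches: 4

4


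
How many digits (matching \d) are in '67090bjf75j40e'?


\d matches any digit 0-9.
Scanning '67090bjf75j40e':
  pos 0: '6' -> DIGIT
  pos 1: '7' -> DIGIT
  pos 2: '0' -> DIGIT
  pos 3: '9' -> DIGIT
  pos 4: '0' -> DIGIT
  pos 8: '7' -> DIGIT
  pos 9: '5' -> DIGIT
  pos 11: '4' -> DIGIT
  pos 12: '0' -> DIGIT
Digits found: ['6', '7', '0', '9', '0', '7', '5', '4', '0']
Total: 9

9


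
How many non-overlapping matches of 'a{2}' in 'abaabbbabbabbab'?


Pattern 'a{2}' matches exactly 2 consecutive a's (greedy, non-overlapping).
String: 'abaabbbabbabbab'
Scanning for runs of a's:
  Run at pos 0: 'a' (length 1) -> 0 match(es)
  Run at pos 2: 'aa' (length 2) -> 1 match(es)
  Run at pos 7: 'a' (length 1) -> 0 match(es)
  Run at pos 10: 'a' (length 1) -> 0 match(es)
  Run at pos 13: 'a' (length 1) -> 0 match(es)
Matches found: ['aa']
Total: 1

1


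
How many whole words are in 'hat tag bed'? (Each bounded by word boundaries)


Word boundaries (\b) mark the start/end of each word.
Text: 'hat tag bed'
Splitting by whitespace:
  Word 1: 'hat'
  Word 2: 'tag'
  Word 3: 'bed'
Total whole words: 3

3


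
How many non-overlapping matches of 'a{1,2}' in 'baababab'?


Pattern 'a{1,2}' matches between 1 and 2 consecutive a's (greedy).
String: 'baababab'
Finding runs of a's and applying greedy matching:
  Run at pos 1: 'aa' (length 2)
  Run at pos 4: 'a' (length 1)
  Run at pos 6: 'a' (length 1)
Matches: ['aa', 'a', 'a']
Count: 3

3


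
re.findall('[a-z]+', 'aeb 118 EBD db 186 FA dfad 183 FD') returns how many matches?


Pattern '[a-z]+' finds one or more lowercase letters.
Text: 'aeb 118 EBD db 186 FA dfad 183 FD'
Scanning for matches:
  Match 1: 'aeb'
  Match 2: 'db'
  Match 3: 'dfad'
Total matches: 3

3


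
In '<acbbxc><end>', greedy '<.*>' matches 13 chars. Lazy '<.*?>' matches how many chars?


Greedy '<.*>' tries to match as MUCH as possible.
Lazy '<.*?>' tries to match as LITTLE as possible.

String: '<acbbxc><end>'
Greedy '<.*>' starts at first '<' and extends to the LAST '>': '<acbbxc><end>' (13 chars)
Lazy '<.*?>' starts at first '<' and stops at the FIRST '>': '<acbbxc>' (8 chars)

8


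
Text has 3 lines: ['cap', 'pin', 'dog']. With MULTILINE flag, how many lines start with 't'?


With MULTILINE flag, ^ matches the start of each line.
Lines: ['cap', 'pin', 'dog']
Checking which lines start with 't':
  Line 1: 'cap' -> no
  Line 2: 'pin' -> no
  Line 3: 'dog' -> no
Matching lines: []
Count: 0

0


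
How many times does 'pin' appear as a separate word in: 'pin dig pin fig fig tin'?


Scanning each word for exact match 'pin':
  Word 1: 'pin' -> MATCH
  Word 2: 'dig' -> no
  Word 3: 'pin' -> MATCH
  Word 4: 'fig' -> no
  Word 5: 'fig' -> no
  Word 6: 'tin' -> no
Total matches: 2

2


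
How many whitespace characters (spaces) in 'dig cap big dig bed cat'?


\s matches whitespace characters (spaces, tabs, etc.).
Text: 'dig cap big dig bed cat'
This text has 6 words separated by spaces.
Number of spaces = number of words - 1 = 6 - 1 = 5

5


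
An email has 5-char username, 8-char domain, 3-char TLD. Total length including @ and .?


An email address has format: username@domain.tld
Username length: 5
'@' character: 1
Domain length: 8
'.' character: 1
TLD length: 3
Total = 5 + 1 + 8 + 1 + 3 = 18

18


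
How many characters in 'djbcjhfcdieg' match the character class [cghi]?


Character class [cghi] matches any of: {c, g, h, i}
Scanning string 'djbcjhfcdieg' character by character:
  pos 0: 'd' -> no
  pos 1: 'j' -> no
  pos 2: 'b' -> no
  pos 3: 'c' -> MATCH
  pos 4: 'j' -> no
  pos 5: 'h' -> MATCH
  pos 6: 'f' -> no
  pos 7: 'c' -> MATCH
  pos 8: 'd' -> no
  pos 9: 'i' -> MATCH
  pos 10: 'e' -> no
  pos 11: 'g' -> MATCH
Total matches: 5

5


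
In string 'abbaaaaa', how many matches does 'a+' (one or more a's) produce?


Pattern 'a+' matches one or more consecutive a's.
String: 'abbaaaaa'
Scanning for runs of a:
  Match 1: 'a' (length 1)
  Match 2: 'aaaaa' (length 5)
Total matches: 2

2


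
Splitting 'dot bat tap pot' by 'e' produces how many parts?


Splitting by 'e' breaks the string at each occurrence of the separator.
Text: 'dot bat tap pot'
Parts after split:
  Part 1: 'dot bat tap pot'
Total parts: 1

1


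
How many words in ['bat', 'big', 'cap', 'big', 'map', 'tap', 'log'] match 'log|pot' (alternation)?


Alternation 'log|pot' matches either 'log' or 'pot'.
Checking each word:
  'bat' -> no
  'big' -> no
  'cap' -> no
  'big' -> no
  'map' -> no
  'tap' -> no
  'log' -> MATCH
Matches: ['log']
Count: 1

1


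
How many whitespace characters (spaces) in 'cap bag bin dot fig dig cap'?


\s matches whitespace characters (spaces, tabs, etc.).
Text: 'cap bag bin dot fig dig cap'
This text has 7 words separated by spaces.
Number of spaces = number of words - 1 = 7 - 1 = 6

6


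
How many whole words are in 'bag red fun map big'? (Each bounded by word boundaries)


Word boundaries (\b) mark the start/end of each word.
Text: 'bag red fun map big'
Splitting by whitespace:
  Word 1: 'bag'
  Word 2: 'red'
  Word 3: 'fun'
  Word 4: 'map'
  Word 5: 'big'
Total whole words: 5

5


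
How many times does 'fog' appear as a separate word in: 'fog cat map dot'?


Scanning each word for exact match 'fog':
  Word 1: 'fog' -> MATCH
  Word 2: 'cat' -> no
  Word 3: 'map' -> no
  Word 4: 'dot' -> no
Total matches: 1

1


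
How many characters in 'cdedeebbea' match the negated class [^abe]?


Negated class [^abe] matches any char NOT in {a, b, e}
Scanning 'cdedeebbea':
  pos 0: 'c' -> MATCH
  pos 1: 'd' -> MATCH
  pos 2: 'e' -> no (excluded)
  pos 3: 'd' -> MATCH
  pos 4: 'e' -> no (excluded)
  pos 5: 'e' -> no (excluded)
  pos 6: 'b' -> no (excluded)
  pos 7: 'b' -> no (excluded)
  pos 8: 'e' -> no (excluded)
  pos 9: 'a' -> no (excluded)
Total matches: 3

3


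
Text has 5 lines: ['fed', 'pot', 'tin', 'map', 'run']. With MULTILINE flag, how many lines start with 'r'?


With MULTILINE flag, ^ matches the start of each line.
Lines: ['fed', 'pot', 'tin', 'map', 'run']
Checking which lines start with 'r':
  Line 1: 'fed' -> no
  Line 2: 'pot' -> no
  Line 3: 'tin' -> no
  Line 4: 'map' -> no
  Line 5: 'run' -> MATCH
Matching lines: ['run']
Count: 1

1
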